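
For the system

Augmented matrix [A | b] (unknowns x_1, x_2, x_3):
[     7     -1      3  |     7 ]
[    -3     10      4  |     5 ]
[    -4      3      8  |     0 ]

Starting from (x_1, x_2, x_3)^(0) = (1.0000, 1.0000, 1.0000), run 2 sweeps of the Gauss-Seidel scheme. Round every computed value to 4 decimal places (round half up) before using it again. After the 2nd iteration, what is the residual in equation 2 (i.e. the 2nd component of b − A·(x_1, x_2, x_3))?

Iteration 1:
  x_1 = (7 - (-1)·1.0000 - (3)·1.0000) / (7) = 0.7143
  x_2 = (5 - (-3)·0.7143 - (4)·1.0000) / (10) = 0.3143
  x_3 = (0 - (-4)·0.7143 - (3)·0.3143) / (8) = 0.2393
Iteration 2:
  x_1 = (7 - (-1)·0.3143 - (3)·0.2393) / (7) = 0.9423
  x_2 = (5 - (-3)·0.9423 - (4)·0.2393) / (10) = 0.6870
  x_3 = (0 - (-4)·0.9423 - (3)·0.6870) / (8) = 0.2135
Residual b − A·x = (0.4504, 0.1029, 0.0002)

0.1029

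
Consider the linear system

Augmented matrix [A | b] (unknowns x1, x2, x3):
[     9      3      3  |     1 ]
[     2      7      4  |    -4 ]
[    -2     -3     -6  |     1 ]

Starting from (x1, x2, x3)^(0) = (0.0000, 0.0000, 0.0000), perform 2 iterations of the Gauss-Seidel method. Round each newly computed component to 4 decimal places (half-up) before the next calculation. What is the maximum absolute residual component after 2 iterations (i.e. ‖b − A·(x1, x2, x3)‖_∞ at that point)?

0.3247

Iteration 1:
  x1 = (1 - (3)·0.0000 - (3)·0.0000) / (9) = 0.1111
  x2 = (-4 - (2)·0.1111 - (4)·0.0000) / (7) = -0.6032
  x3 = (1 - (-2)·0.1111 - (-3)·-0.6032) / (-6) = 0.0979
Iteration 2:
  x1 = (1 - (3)·-0.6032 - (3)·0.0979) / (9) = 0.2795
  x2 = (-4 - (2)·0.2795 - (4)·0.0979) / (7) = -0.7072
  x3 = (1 - (-2)·0.2795 - (-3)·-0.7072) / (-6) = 0.0938
Residual b − A·x = (0.3247, 0.0162, 0.0002); ∞-norm = 0.3247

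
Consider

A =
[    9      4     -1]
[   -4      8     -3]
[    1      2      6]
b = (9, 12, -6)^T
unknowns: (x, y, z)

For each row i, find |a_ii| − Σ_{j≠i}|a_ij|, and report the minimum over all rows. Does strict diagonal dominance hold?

row 1: |9| − (4+1) = 4
row 2: |8| − (4+3) = 1
row 3: |6| − (1+2) = 3
minimum over rows = 1 → strictly diagonally dominant (convergence guaranteed)

1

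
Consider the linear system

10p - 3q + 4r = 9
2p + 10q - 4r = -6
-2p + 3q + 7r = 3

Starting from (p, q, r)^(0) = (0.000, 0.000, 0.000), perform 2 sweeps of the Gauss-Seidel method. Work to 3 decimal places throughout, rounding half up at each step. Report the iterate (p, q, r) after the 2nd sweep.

(0.258, -0.244, 0.607)

Iteration 1:
  p = (9 - (-3)·0.000 - (4)·0.000) / (10) = 0.900
  q = (-6 - (2)·0.900 - (-4)·0.000) / (10) = -0.780
  r = (3 - (-2)·0.900 - (3)·-0.780) / (7) = 1.020
Iteration 2:
  p = (9 - (-3)·-0.780 - (4)·1.020) / (10) = 0.258
  q = (-6 - (2)·0.258 - (-4)·1.020) / (10) = -0.244
  r = (3 - (-2)·0.258 - (3)·-0.244) / (7) = 0.607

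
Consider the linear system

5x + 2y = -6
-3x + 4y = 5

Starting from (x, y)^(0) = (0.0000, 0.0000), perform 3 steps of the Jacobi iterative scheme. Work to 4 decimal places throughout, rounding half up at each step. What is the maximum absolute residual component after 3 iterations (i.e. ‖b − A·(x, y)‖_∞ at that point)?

1.0800

Iteration 1:
  x = (-6 - (2)·0.0000) / (5) = -1.2000
  y = (5 - (-3)·0.0000) / (4) = 1.2500
Iteration 2:
  x = (-6 - (2)·1.2500) / (5) = -1.7000
  y = (5 - (-3)·-1.2000) / (4) = 0.3500
Iteration 3:
  x = (-6 - (2)·0.3500) / (5) = -1.3400
  y = (5 - (-3)·-1.7000) / (4) = -0.0250
Residual b − A·x = (0.7500, 1.0800); ∞-norm = 1.0800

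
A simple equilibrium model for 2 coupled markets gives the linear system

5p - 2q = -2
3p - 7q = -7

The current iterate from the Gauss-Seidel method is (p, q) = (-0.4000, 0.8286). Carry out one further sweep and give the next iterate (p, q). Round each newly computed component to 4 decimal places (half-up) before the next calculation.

(-0.0686, 0.9706)

One sweep:
  p = (-2 - (-2)·0.8286) / (5) = -0.0686
  q = (-7 - (3)·-0.0686) / (-7) = 0.9706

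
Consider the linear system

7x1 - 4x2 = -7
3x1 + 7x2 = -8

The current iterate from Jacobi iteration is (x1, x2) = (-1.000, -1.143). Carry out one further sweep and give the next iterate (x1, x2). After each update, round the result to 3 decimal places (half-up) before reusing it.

(-1.653, -0.714)

One sweep:
  x1 = (-7 - (-4)·-1.143) / (7) = -1.653
  x2 = (-8 - (3)·-1.000) / (7) = -0.714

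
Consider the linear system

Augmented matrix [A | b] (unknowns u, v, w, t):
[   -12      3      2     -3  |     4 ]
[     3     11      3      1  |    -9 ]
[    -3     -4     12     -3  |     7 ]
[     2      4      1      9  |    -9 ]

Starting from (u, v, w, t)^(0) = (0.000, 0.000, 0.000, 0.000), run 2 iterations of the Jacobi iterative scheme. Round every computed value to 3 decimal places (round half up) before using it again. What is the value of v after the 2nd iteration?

Iteration 1:
  u = (4 - (3)·0.000 - (2)·0.000 - (-3)·0.000) / (-12) = -0.333
  v = (-9 - (3)·0.000 - (3)·0.000 - (1)·0.000) / (11) = -0.818
  w = (7 - (-3)·0.000 - (-4)·0.000 - (-3)·0.000) / (12) = 0.583
  t = (-9 - (2)·0.000 - (4)·0.000 - (1)·0.000) / (9) = -1.000
Iteration 2:
  u = (4 - (3)·-0.818 - (2)·0.583 - (-3)·-1.000) / (-12) = -0.191
  v = (-9 - (3)·-0.333 - (3)·0.583 - (1)·-1.000) / (11) = -0.795
  w = (7 - (-3)·-0.333 - (-4)·-0.818 - (-3)·-1.000) / (12) = -0.023
  t = (-9 - (2)·-0.333 - (4)·-0.818 - (1)·0.583) / (9) = -0.627

-0.795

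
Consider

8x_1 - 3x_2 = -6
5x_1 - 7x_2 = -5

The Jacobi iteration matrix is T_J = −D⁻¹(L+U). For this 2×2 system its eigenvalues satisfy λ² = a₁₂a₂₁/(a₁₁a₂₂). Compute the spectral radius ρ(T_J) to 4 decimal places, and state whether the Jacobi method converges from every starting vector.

0.5175

a₁₂a₂₁/(a₁₁a₂₂) = (-3)·(5) / ((8)·(-7)) = 0.267857
ρ = √|0.267857| = √0.267857 = 0.5175
ρ < 1, so Jacobi converges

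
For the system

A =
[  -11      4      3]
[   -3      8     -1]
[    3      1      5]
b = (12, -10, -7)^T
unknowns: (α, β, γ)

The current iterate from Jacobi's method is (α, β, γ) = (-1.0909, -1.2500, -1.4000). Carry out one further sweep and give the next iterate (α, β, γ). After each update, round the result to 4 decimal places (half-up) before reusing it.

One sweep:
  α = (12 - (4)·-1.2500 - (3)·-1.4000) / (-11) = -1.9273
  β = (-10 - (-3)·-1.0909 - (-1)·-1.4000) / (8) = -1.8341
  γ = (-7 - (3)·-1.0909 - (1)·-1.2500) / (5) = -0.4955

(-1.9273, -1.8341, -0.4955)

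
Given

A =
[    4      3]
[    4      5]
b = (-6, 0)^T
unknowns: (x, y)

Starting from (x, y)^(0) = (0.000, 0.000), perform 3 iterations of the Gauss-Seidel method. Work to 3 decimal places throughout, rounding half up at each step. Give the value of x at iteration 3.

Iteration 1:
  x = (-6 - (3)·0.000) / (4) = -1.500
  y = (0 - (4)·-1.500) / (5) = 1.200
Iteration 2:
  x = (-6 - (3)·1.200) / (4) = -2.400
  y = (0 - (4)·-2.400) / (5) = 1.920
Iteration 3:
  x = (-6 - (3)·1.920) / (4) = -2.940
  y = (0 - (4)·-2.940) / (5) = 2.352

-2.940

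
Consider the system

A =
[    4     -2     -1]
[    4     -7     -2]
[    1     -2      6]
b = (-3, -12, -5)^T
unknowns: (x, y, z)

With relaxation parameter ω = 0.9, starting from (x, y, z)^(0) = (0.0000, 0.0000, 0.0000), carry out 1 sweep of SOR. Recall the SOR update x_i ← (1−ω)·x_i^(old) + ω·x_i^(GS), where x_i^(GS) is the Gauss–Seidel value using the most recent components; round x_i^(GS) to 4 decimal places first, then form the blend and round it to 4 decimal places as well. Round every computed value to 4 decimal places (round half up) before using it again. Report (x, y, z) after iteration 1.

Iteration 1:
  x: GS value = (-3 - (-2)·0.0000 - (-1)·0.0000) / (4) = -0.7500;  x ← (1−ω)·0.0000 + ω·-0.7500 = -0.6750
  y: GS value = (-12 - (4)·-0.6750 - (-2)·0.0000) / (-7) = 1.3286;  y ← (1−ω)·0.0000 + ω·1.3286 = 1.1957
  z: GS value = (-5 - (1)·-0.6750 - (-2)·1.1957) / (6) = -0.3223;  z ← (1−ω)·0.0000 + ω·-0.3223 = -0.2901

(-0.6750, 1.1957, -0.2901)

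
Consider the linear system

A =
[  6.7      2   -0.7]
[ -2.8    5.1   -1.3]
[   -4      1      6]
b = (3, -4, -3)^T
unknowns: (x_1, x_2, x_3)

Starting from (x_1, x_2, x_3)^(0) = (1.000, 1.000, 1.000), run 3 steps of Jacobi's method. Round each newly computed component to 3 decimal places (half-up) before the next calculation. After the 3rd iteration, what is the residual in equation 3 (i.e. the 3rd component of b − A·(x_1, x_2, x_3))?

Iteration 1:
  x_1 = (3 - (2)·1.000 - (-0.7)·1.000) / (6.7) = 0.254
  x_2 = (-4 - (-2.8)·1.000 - (-1.3)·1.000) / (5.1) = 0.020
  x_3 = (-3 - (-4)·1.000 - (1)·1.000) / (6) = 0.000
Iteration 2:
  x_1 = (3 - (2)·0.020 - (-0.7)·0.000) / (6.7) = 0.442
  x_2 = (-4 - (-2.8)·0.254 - (-1.3)·0.000) / (5.1) = -0.645
  x_3 = (-3 - (-4)·0.254 - (1)·0.020) / (6) = -0.334
Iteration 3:
  x_1 = (3 - (2)·-0.645 - (-0.7)·-0.334) / (6.7) = 0.605
  x_2 = (-4 - (-2.8)·0.442 - (-1.3)·-0.334) / (5.1) = -0.627
  x_3 = (-3 - (-4)·0.442 - (1)·-0.645) / (6) = -0.098
Residual b − A·x = (0.132, 0.764, 0.635)

0.635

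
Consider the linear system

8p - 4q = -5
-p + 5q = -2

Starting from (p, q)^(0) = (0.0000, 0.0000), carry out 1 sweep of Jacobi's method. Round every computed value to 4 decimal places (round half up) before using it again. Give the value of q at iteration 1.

-0.4000

Iteration 1:
  p = (-5 - (-4)·0.0000) / (8) = -0.6250
  q = (-2 - (-1)·0.0000) / (5) = -0.4000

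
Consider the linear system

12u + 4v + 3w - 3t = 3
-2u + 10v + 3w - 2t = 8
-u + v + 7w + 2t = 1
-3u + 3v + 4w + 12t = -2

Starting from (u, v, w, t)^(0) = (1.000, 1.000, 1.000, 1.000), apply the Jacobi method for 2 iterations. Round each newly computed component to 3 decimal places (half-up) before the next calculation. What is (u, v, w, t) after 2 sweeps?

Iteration 1:
  u = (3 - (4)·1.000 - (3)·1.000 - (-3)·1.000) / (12) = -0.083
  v = (8 - (-2)·1.000 - (3)·1.000 - (-2)·1.000) / (10) = 0.900
  w = (1 - (-1)·1.000 - (1)·1.000 - (2)·1.000) / (7) = -0.143
  t = (-2 - (-3)·1.000 - (3)·1.000 - (4)·1.000) / (12) = -0.500
Iteration 2:
  u = (3 - (4)·0.900 - (3)·-0.143 - (-3)·-0.500) / (12) = -0.139
  v = (8 - (-2)·-0.083 - (3)·-0.143 - (-2)·-0.500) / (10) = 0.726
  w = (1 - (-1)·-0.083 - (1)·0.900 - (2)·-0.500) / (7) = 0.145
  t = (-2 - (-3)·-0.083 - (3)·0.900 - (4)·-0.143) / (12) = -0.365

(-0.139, 0.726, 0.145, -0.365)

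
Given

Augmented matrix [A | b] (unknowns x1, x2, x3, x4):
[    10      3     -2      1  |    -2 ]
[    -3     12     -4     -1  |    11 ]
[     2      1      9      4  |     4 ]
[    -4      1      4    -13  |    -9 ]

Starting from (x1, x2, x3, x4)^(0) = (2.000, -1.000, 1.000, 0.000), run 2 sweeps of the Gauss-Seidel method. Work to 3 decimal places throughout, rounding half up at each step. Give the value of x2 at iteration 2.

0.901

Iteration 1:
  x1 = (-2 - (3)·-1.000 - (-2)·1.000 - (1)·0.000) / (10) = 0.300
  x2 = (11 - (-3)·0.300 - (-4)·1.000 - (-1)·0.000) / (12) = 1.325
  x3 = (4 - (2)·0.300 - (1)·1.325 - (4)·0.000) / (9) = 0.231
  x4 = (-9 - (-4)·0.300 - (1)·1.325 - (4)·0.231) / (-13) = 0.773
Iteration 2:
  x1 = (-2 - (3)·1.325 - (-2)·0.231 - (1)·0.773) / (10) = -0.629
  x2 = (11 - (-3)·-0.629 - (-4)·0.231 - (-1)·0.773) / (12) = 0.901
  x3 = (4 - (2)·-0.629 - (1)·0.901 - (4)·0.773) / (9) = 0.141
  x4 = (-9 - (-4)·-0.629 - (1)·0.901 - (4)·0.141) / (-13) = 0.999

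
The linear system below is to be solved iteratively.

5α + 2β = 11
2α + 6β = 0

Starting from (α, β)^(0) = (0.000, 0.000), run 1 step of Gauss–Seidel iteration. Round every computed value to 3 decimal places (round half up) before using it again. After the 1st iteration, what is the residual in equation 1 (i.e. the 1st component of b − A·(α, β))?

Iteration 1:
  α = (11 - (2)·0.000) / (5) = 2.200
  β = (0 - (2)·2.200) / (6) = -0.733
Residual b − A·x = (1.466, -0.002)

1.466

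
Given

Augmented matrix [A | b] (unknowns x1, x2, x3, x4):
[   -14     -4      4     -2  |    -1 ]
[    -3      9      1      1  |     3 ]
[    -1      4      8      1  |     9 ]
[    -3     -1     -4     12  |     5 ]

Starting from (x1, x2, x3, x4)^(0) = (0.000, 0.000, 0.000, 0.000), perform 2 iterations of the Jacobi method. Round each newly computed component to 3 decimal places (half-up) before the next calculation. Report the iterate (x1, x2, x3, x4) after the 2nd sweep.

(0.238, 0.186, 0.915, 0.837)

Iteration 1:
  x1 = (-1 - (-4)·0.000 - (4)·0.000 - (-2)·0.000) / (-14) = 0.071
  x2 = (3 - (-3)·0.000 - (1)·0.000 - (1)·0.000) / (9) = 0.333
  x3 = (9 - (-1)·0.000 - (4)·0.000 - (1)·0.000) / (8) = 1.125
  x4 = (5 - (-3)·0.000 - (-1)·0.000 - (-4)·0.000) / (12) = 0.417
Iteration 2:
  x1 = (-1 - (-4)·0.333 - (4)·1.125 - (-2)·0.417) / (-14) = 0.238
  x2 = (3 - (-3)·0.071 - (1)·1.125 - (1)·0.417) / (9) = 0.186
  x3 = (9 - (-1)·0.071 - (4)·0.333 - (1)·0.417) / (8) = 0.915
  x4 = (5 - (-3)·0.071 - (-1)·0.333 - (-4)·1.125) / (12) = 0.837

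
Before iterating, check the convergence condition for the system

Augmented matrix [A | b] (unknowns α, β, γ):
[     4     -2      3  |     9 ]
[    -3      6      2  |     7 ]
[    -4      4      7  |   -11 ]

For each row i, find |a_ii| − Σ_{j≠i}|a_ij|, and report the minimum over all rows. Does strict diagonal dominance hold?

row 1: |4| − (2+3) = -1
row 2: |6| − (3+2) = 1
row 3: |7| − (4+4) = -1
minimum over rows = -1 → not strictly diagonally dominant

-1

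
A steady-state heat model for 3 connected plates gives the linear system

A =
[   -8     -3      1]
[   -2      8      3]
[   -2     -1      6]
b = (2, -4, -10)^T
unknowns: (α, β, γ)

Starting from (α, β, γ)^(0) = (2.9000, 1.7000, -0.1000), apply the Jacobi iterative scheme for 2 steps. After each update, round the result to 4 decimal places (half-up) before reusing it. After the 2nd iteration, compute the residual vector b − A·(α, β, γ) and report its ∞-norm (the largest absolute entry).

Iteration 1:
  α = (2 - (-3)·1.7000 - (1)·-0.1000) / (-8) = -0.9000
  β = (-4 - (-2)·2.9000 - (3)·-0.1000) / (8) = 0.2625
  γ = (-10 - (-2)·2.9000 - (-1)·1.7000) / (6) = -0.4167
Iteration 2:
  α = (2 - (-3)·0.2625 - (1)·-0.4167) / (-8) = -0.4005
  β = (-4 - (-2)·-0.9000 - (3)·-0.4167) / (8) = -0.5687
  γ = (-10 - (-2)·-0.9000 - (-1)·0.2625) / (6) = -1.9229
Residual b − A·x = (-0.9872, 5.5173, 0.1677); ∞-norm = 5.5173

5.5173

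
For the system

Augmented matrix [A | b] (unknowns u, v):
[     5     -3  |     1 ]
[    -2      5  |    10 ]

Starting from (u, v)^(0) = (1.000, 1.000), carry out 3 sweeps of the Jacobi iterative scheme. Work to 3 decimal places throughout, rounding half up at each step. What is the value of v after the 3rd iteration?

2.656

Iteration 1:
  u = (1 - (-3)·1.000) / (5) = 0.800
  v = (10 - (-2)·1.000) / (5) = 2.400
Iteration 2:
  u = (1 - (-3)·2.400) / (5) = 1.640
  v = (10 - (-2)·0.800) / (5) = 2.320
Iteration 3:
  u = (1 - (-3)·2.320) / (5) = 1.592
  v = (10 - (-2)·1.640) / (5) = 2.656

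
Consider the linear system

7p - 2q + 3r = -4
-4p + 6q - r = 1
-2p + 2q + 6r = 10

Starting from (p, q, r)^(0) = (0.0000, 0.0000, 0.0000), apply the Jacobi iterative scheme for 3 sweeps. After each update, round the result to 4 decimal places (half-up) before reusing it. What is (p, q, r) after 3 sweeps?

Iteration 1:
  p = (-4 - (-2)·0.0000 - (3)·0.0000) / (7) = -0.5714
  q = (1 - (-4)·0.0000 - (-1)·0.0000) / (6) = 0.1667
  r = (10 - (-2)·0.0000 - (2)·0.0000) / (6) = 1.6667
Iteration 2:
  p = (-4 - (-2)·0.1667 - (3)·1.6667) / (7) = -1.2381
  q = (1 - (-4)·-0.5714 - (-1)·1.6667) / (6) = 0.0635
  r = (10 - (-2)·-0.5714 - (2)·0.1667) / (6) = 1.4206
Iteration 3:
  p = (-4 - (-2)·0.0635 - (3)·1.4206) / (7) = -1.1621
  q = (1 - (-4)·-1.2381 - (-1)·1.4206) / (6) = -0.4220
  r = (10 - (-2)·-1.2381 - (2)·0.0635) / (6) = 1.2328

(-1.1621, -0.4220, 1.2328)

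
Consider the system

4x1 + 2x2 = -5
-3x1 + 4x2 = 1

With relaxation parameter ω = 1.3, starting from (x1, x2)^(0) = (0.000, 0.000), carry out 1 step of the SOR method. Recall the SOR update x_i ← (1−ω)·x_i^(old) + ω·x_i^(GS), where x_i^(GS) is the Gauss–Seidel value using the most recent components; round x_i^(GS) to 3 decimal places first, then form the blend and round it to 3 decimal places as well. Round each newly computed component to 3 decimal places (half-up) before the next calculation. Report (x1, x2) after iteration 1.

(-1.625, -1.260)

Iteration 1:
  x1: GS value = (-5 - (2)·0.000) / (4) = -1.250;  x1 ← (1−ω)·0.000 + ω·-1.250 = -1.625
  x2: GS value = (1 - (-3)·-1.625) / (4) = -0.969;  x2 ← (1−ω)·0.000 + ω·-0.969 = -1.260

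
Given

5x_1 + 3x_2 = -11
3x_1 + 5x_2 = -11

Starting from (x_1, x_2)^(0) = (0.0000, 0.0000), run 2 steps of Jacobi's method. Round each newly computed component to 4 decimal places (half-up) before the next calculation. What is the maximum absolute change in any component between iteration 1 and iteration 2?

Iteration 1:
  x_1 = (-11 - (3)·0.0000) / (5) = -2.2000
  x_2 = (-11 - (3)·0.0000) / (5) = -2.2000
Iteration 2:
  x_1 = (-11 - (3)·-2.2000) / (5) = -0.8800
  x_2 = (-11 - (3)·-2.2000) / (5) = -0.8800
Change: (1.3200, 1.3200) → max |·| = 1.3200

1.3200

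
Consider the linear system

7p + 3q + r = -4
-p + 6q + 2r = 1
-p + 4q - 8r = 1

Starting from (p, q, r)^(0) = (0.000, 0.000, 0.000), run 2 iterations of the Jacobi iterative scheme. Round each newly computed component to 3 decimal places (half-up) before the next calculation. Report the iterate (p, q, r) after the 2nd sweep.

Iteration 1:
  p = (-4 - (3)·0.000 - (1)·0.000) / (7) = -0.571
  q = (1 - (-1)·0.000 - (2)·0.000) / (6) = 0.167
  r = (1 - (-1)·0.000 - (4)·0.000) / (-8) = -0.125
Iteration 2:
  p = (-4 - (3)·0.167 - (1)·-0.125) / (7) = -0.625
  q = (1 - (-1)·-0.571 - (2)·-0.125) / (6) = 0.113
  r = (1 - (-1)·-0.571 - (4)·0.167) / (-8) = 0.030

(-0.625, 0.113, 0.030)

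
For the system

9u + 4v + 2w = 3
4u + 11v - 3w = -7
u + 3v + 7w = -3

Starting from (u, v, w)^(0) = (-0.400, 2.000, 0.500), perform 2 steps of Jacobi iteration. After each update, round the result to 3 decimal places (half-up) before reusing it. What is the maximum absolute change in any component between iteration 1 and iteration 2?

1.431

Iteration 1:
  u = (3 - (4)·2.000 - (2)·0.500) / (9) = -0.667
  v = (-7 - (4)·-0.400 - (-3)·0.500) / (11) = -0.355
  w = (-3 - (1)·-0.400 - (3)·2.000) / (7) = -1.229
Iteration 2:
  u = (3 - (4)·-0.355 - (2)·-1.229) / (9) = 0.764
  v = (-7 - (4)·-0.667 - (-3)·-1.229) / (11) = -0.729
  w = (-3 - (1)·-0.667 - (3)·-0.355) / (7) = -0.181
Change: (1.431, -0.374, 1.048) → max |·| = 1.431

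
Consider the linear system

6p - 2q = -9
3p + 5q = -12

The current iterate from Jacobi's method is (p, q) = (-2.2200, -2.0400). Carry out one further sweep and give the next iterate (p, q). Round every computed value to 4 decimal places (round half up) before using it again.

One sweep:
  p = (-9 - (-2)·-2.0400) / (6) = -2.1800
  q = (-12 - (3)·-2.2200) / (5) = -1.0680

(-2.1800, -1.0680)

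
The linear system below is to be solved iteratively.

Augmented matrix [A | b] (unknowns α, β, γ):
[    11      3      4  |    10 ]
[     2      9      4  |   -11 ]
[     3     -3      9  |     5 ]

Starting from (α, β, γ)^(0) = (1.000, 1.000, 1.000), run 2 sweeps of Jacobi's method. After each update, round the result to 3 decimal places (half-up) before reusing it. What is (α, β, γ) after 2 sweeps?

Iteration 1:
  α = (10 - (3)·1.000 - (4)·1.000) / (11) = 0.273
  β = (-11 - (2)·1.000 - (4)·1.000) / (9) = -1.889
  γ = (5 - (3)·1.000 - (-3)·1.000) / (9) = 0.556
Iteration 2:
  α = (10 - (3)·-1.889 - (4)·0.556) / (11) = 1.222
  β = (-11 - (2)·0.273 - (4)·0.556) / (9) = -1.530
  γ = (5 - (3)·0.273 - (-3)·-1.889) / (9) = -0.165

(1.222, -1.530, -0.165)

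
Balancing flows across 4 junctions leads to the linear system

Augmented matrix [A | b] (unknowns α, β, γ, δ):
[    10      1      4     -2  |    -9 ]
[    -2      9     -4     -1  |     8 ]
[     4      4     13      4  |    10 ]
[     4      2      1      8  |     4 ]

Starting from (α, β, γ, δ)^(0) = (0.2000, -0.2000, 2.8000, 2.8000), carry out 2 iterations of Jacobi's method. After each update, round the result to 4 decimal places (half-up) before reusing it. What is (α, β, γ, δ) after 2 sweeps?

(-1.0920, 0.5390, 0.4157, 0.6093)

Iteration 1:
  α = (-9 - (1)·-0.2000 - (4)·2.8000 - (-2)·2.8000) / (10) = -1.4400
  β = (8 - (-2)·0.2000 - (-4)·2.8000 - (-1)·2.8000) / (9) = 2.4889
  γ = (10 - (4)·0.2000 - (4)·-0.2000 - (4)·2.8000) / (13) = -0.0923
  δ = (4 - (4)·0.2000 - (2)·-0.2000 - (1)·2.8000) / (8) = 0.1000
Iteration 2:
  α = (-9 - (1)·2.4889 - (4)·-0.0923 - (-2)·0.1000) / (10) = -1.0920
  β = (8 - (-2)·-1.4400 - (-4)·-0.0923 - (-1)·0.1000) / (9) = 0.5390
  γ = (10 - (4)·-1.4400 - (4)·2.4889 - (4)·0.1000) / (13) = 0.4157
  δ = (4 - (4)·-1.4400 - (2)·2.4889 - (1)·-0.0923) / (8) = 0.6093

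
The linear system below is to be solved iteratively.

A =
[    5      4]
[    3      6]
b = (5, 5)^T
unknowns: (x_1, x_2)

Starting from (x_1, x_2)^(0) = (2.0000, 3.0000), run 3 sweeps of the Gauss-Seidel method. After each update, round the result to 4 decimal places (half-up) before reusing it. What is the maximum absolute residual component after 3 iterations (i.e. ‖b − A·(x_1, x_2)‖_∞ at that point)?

0.9385

Iteration 1:
  x_1 = (5 - (4)·3.0000) / (5) = -1.4000
  x_2 = (5 - (3)·-1.4000) / (6) = 1.5333
Iteration 2:
  x_1 = (5 - (4)·1.5333) / (5) = -0.2266
  x_2 = (5 - (3)·-0.2266) / (6) = 0.9466
Iteration 3:
  x_1 = (5 - (4)·0.9466) / (5) = 0.2427
  x_2 = (5 - (3)·0.2427) / (6) = 0.7120
Residual b − A·x = (0.9385, -0.0001); ∞-norm = 0.9385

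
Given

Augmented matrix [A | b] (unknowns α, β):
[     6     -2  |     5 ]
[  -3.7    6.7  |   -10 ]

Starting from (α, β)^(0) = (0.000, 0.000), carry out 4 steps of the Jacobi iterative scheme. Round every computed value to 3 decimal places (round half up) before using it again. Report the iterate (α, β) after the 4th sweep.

(0.398, -1.222)

Iteration 1:
  α = (5 - (-2)·0.000) / (6) = 0.833
  β = (-10 - (-3.7)·0.000) / (6.7) = -1.493
Iteration 2:
  α = (5 - (-2)·-1.493) / (6) = 0.336
  β = (-10 - (-3.7)·0.833) / (6.7) = -1.033
Iteration 3:
  α = (5 - (-2)·-1.033) / (6) = 0.489
  β = (-10 - (-3.7)·0.336) / (6.7) = -1.307
Iteration 4:
  α = (5 - (-2)·-1.307) / (6) = 0.398
  β = (-10 - (-3.7)·0.489) / (6.7) = -1.222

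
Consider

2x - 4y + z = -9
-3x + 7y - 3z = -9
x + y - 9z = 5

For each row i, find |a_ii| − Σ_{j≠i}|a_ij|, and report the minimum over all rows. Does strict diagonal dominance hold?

-3

row 1: |2| − (4+1) = -3
row 2: |7| − (3+3) = 1
row 3: |-9| − (1+1) = 7
minimum over rows = -3 → not strictly diagonally dominant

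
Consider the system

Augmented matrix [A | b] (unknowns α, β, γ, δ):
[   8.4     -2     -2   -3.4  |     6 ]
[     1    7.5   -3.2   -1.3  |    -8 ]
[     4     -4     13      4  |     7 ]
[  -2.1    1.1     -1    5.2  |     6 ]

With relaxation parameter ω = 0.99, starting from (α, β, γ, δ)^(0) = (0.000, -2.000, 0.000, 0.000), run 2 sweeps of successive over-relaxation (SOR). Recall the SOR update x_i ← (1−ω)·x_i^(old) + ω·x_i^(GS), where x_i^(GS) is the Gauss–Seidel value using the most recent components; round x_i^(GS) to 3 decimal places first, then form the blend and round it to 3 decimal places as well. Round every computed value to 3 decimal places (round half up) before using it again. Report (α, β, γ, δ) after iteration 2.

(1.076, -0.901, -0.522, 1.677)

Iteration 1:
  α: GS value = (6 - (-2)·-2.000 - (-2)·0.000 - (-3.4)·0.000) / (8.4) = 0.238;  α ← (1−ω)·0.000 + ω·0.238 = 0.236
  β: GS value = (-8 - (1)·0.236 - (-3.2)·0.000 - (-1.3)·0.000) / (7.5) = -1.098;  β ← (1−ω)·-2.000 + ω·-1.098 = -1.107
  γ: GS value = (7 - (4)·0.236 - (-4)·-1.107 - (4)·0.000) / (13) = 0.125;  γ ← (1−ω)·0.000 + ω·0.125 = 0.124
  δ: GS value = (6 - (-2.1)·0.236 - (1.1)·-1.107 - (-1)·0.124) / (5.2) = 1.507;  δ ← (1−ω)·0.000 + ω·1.507 = 1.492
Iteration 2:
  α: GS value = (6 - (-2)·-1.107 - (-2)·0.124 - (-3.4)·1.492) / (8.4) = 1.084;  α ← (1−ω)·0.236 + ω·1.084 = 1.076
  β: GS value = (-8 - (1)·1.076 - (-3.2)·0.124 - (-1.3)·1.492) / (7.5) = -0.899;  β ← (1−ω)·-1.107 + ω·-0.899 = -0.901
  γ: GS value = (7 - (4)·1.076 - (-4)·-0.901 - (4)·1.492) / (13) = -0.529;  γ ← (1−ω)·0.124 + ω·-0.529 = -0.522
  δ: GS value = (6 - (-2.1)·1.076 - (1.1)·-0.901 - (-1)·-0.522) / (5.2) = 1.679;  δ ← (1−ω)·1.492 + ω·1.679 = 1.677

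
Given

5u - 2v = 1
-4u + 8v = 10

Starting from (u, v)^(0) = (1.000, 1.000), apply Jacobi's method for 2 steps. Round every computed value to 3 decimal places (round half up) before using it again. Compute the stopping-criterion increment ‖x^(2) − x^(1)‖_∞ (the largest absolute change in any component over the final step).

Iteration 1:
  u = (1 - (-2)·1.000) / (5) = 0.600
  v = (10 - (-4)·1.000) / (8) = 1.750
Iteration 2:
  u = (1 - (-2)·1.750) / (5) = 0.900
  v = (10 - (-4)·0.600) / (8) = 1.550
Change: (0.300, -0.200) → max |·| = 0.300

0.300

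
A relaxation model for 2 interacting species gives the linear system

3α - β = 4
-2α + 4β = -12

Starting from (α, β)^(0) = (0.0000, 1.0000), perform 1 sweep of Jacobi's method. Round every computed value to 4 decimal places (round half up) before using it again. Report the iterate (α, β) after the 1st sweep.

Iteration 1:
  α = (4 - (-1)·1.0000) / (3) = 1.6667
  β = (-12 - (-2)·0.0000) / (4) = -3.0000

(1.6667, -3.0000)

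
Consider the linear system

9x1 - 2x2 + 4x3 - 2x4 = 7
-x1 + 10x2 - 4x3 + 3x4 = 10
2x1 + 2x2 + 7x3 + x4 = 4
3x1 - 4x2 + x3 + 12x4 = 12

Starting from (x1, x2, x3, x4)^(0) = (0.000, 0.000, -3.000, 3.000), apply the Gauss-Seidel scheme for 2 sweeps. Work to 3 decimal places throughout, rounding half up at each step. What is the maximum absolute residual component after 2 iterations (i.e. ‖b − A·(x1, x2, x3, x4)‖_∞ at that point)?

3.495

Iteration 1:
  x1 = (7 - (-2)·0.000 - (4)·-3.000 - (-2)·3.000) / (9) = 2.778
  x2 = (10 - (-1)·2.778 - (-4)·-3.000 - (3)·3.000) / (10) = -0.822
  x3 = (4 - (2)·2.778 - (2)·-0.822 - (1)·3.000) / (7) = -0.416
  x4 = (12 - (3)·2.778 - (-4)·-0.822 - (1)·-0.416) / (12) = 0.066
Iteration 2:
  x1 = (7 - (-2)·-0.822 - (4)·-0.416 - (-2)·0.066) / (9) = 0.795
  x2 = (10 - (-1)·0.795 - (-4)·-0.416 - (3)·0.066) / (10) = 0.893
  x3 = (4 - (2)·0.795 - (2)·0.893 - (1)·0.066) / (7) = 0.080
  x4 = (12 - (3)·0.795 - (-4)·0.893 - (1)·0.080) / (12) = 1.092
Residual b − A·x = (3.495, -1.091, -1.028, 0.003); ∞-norm = 3.495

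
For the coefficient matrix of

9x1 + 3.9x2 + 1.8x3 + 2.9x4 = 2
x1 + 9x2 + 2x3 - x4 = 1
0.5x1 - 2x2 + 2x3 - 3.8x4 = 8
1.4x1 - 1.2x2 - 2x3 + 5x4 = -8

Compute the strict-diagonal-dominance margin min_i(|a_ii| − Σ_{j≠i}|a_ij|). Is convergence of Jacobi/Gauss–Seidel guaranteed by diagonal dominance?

-4.3

row 1: |9| − (3.9+1.8+2.9) = 0.4
row 2: |9| − (1+2+1) = 5
row 3: |2| − (0.5+2+3.8) = -4.3
row 4: |5| − (1.4+1.2+2) = 0.4
minimum over rows = -4.3 → not strictly diagonally dominant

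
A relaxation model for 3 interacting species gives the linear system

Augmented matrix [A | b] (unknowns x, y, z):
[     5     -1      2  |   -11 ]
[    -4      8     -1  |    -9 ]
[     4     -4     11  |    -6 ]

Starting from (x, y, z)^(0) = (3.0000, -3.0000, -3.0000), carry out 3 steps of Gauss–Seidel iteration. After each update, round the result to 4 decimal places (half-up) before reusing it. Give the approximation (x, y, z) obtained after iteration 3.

(-2.4528, -2.4221, -0.5343)

Iteration 1:
  x = (-11 - (-1)·-3.0000 - (2)·-3.0000) / (5) = -1.6000
  y = (-9 - (-4)·-1.6000 - (-1)·-3.0000) / (8) = -2.3000
  z = (-6 - (4)·-1.6000 - (-4)·-2.3000) / (11) = -0.8000
Iteration 2:
  x = (-11 - (-1)·-2.3000 - (2)·-0.8000) / (5) = -2.3400
  y = (-9 - (-4)·-2.3400 - (-1)·-0.8000) / (8) = -2.3950
  z = (-6 - (4)·-2.3400 - (-4)·-2.3950) / (11) = -0.5655
Iteration 3:
  x = (-11 - (-1)·-2.3950 - (2)·-0.5655) / (5) = -2.4528
  y = (-9 - (-4)·-2.4528 - (-1)·-0.5655) / (8) = -2.4221
  z = (-6 - (4)·-2.4528 - (-4)·-2.4221) / (11) = -0.5343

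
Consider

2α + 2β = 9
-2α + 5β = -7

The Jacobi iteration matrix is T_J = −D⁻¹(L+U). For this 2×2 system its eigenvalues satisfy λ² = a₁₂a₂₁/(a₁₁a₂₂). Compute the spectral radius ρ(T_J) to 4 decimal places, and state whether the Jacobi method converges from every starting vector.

0.6325

a₁₂a₂₁/(a₁₁a₂₂) = (2)·(-2) / ((2)·(5)) = -0.400000
ρ = √|-0.400000| = √0.400000 = 0.6325
ρ < 1, so Jacobi converges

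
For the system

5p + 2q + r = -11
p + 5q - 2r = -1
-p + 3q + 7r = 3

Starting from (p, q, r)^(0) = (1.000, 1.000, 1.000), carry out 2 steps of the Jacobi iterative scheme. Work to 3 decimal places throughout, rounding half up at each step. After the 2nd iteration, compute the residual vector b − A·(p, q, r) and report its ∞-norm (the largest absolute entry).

0.798

Iteration 1:
  p = (-11 - (2)·1.000 - (1)·1.000) / (5) = -2.800
  q = (-1 - (1)·1.000 - (-2)·1.000) / (5) = 0.000
  r = (3 - (-1)·1.000 - (3)·1.000) / (7) = 0.143
Iteration 2:
  p = (-11 - (2)·0.000 - (1)·0.143) / (5) = -2.229
  q = (-1 - (1)·-2.800 - (-2)·0.143) / (5) = 0.417
  r = (3 - (-1)·-2.800 - (3)·0.000) / (7) = 0.029
Residual b − A·x = (-0.718, -0.798, -0.683); ∞-norm = 0.798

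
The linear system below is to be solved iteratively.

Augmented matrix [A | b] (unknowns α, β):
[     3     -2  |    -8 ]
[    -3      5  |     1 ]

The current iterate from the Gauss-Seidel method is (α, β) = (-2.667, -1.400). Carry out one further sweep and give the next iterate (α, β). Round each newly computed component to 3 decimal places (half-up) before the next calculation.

One sweep:
  α = (-8 - (-2)·-1.400) / (3) = -3.600
  β = (1 - (-3)·-3.600) / (5) = -1.960

(-3.600, -1.960)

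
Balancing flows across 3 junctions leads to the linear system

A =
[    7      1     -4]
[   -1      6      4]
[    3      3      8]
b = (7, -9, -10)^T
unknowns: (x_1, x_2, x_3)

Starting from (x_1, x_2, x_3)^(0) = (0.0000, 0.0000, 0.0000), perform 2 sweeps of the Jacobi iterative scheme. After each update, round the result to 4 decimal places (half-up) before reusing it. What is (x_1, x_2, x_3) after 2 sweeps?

(0.5000, -0.5000, -1.0625)

Iteration 1:
  x_1 = (7 - (1)·0.0000 - (-4)·0.0000) / (7) = 1.0000
  x_2 = (-9 - (-1)·0.0000 - (4)·0.0000) / (6) = -1.5000
  x_3 = (-10 - (3)·0.0000 - (3)·0.0000) / (8) = -1.2500
Iteration 2:
  x_1 = (7 - (1)·-1.5000 - (-4)·-1.2500) / (7) = 0.5000
  x_2 = (-9 - (-1)·1.0000 - (4)·-1.2500) / (6) = -0.5000
  x_3 = (-10 - (3)·1.0000 - (3)·-1.5000) / (8) = -1.0625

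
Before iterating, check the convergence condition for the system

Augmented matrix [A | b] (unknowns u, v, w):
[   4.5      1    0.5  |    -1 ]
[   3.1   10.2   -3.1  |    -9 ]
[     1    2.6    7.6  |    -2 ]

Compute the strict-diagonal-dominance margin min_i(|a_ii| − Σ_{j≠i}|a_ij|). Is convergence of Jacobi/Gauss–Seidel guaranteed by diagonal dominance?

row 1: |4.5| − (1+0.5) = 3
row 2: |10.2| − (3.1+3.1) = 4
row 3: |7.6| − (1+2.6) = 4
minimum over rows = 3 → strictly diagonally dominant (convergence guaranteed)

3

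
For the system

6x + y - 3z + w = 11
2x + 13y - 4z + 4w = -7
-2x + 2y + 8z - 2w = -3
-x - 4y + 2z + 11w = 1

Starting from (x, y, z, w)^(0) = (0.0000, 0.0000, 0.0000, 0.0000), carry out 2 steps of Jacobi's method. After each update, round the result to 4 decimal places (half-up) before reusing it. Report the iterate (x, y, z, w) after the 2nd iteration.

(1.7204, -0.9639, 0.2407, 0.1299)

Iteration 1:
  x = (11 - (1)·0.0000 - (-3)·0.0000 - (1)·0.0000) / (6) = 1.8333
  y = (-7 - (2)·0.0000 - (-4)·0.0000 - (4)·0.0000) / (13) = -0.5385
  z = (-3 - (-2)·0.0000 - (2)·0.0000 - (-2)·0.0000) / (8) = -0.3750
  w = (1 - (-1)·0.0000 - (-4)·0.0000 - (2)·0.0000) / (11) = 0.0909
Iteration 2:
  x = (11 - (1)·-0.5385 - (-3)·-0.3750 - (1)·0.0909) / (6) = 1.7204
  y = (-7 - (2)·1.8333 - (-4)·-0.3750 - (4)·0.0909) / (13) = -0.9639
  z = (-3 - (-2)·1.8333 - (2)·-0.5385 - (-2)·0.0909) / (8) = 0.2407
  w = (1 - (-1)·1.8333 - (-4)·-0.5385 - (2)·-0.3750) / (11) = 0.1299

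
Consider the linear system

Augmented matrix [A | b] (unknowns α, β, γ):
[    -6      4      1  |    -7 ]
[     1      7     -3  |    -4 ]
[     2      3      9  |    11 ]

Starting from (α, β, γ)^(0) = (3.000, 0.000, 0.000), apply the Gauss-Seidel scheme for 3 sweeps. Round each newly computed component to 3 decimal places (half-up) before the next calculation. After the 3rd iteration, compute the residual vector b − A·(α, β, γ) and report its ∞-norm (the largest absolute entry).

Iteration 1:
  α = (-7 - (4)·0.000 - (1)·0.000) / (-6) = 1.167
  β = (-4 - (1)·1.167 - (-3)·0.000) / (7) = -0.738
  γ = (11 - (2)·1.167 - (3)·-0.738) / (9) = 1.209
Iteration 2:
  α = (-7 - (4)·-0.738 - (1)·1.209) / (-6) = 0.876
  β = (-4 - (1)·0.876 - (-3)·1.209) / (7) = -0.178
  γ = (11 - (2)·0.876 - (3)·-0.178) / (9) = 1.087
Iteration 3:
  α = (-7 - (4)·-0.178 - (1)·1.087) / (-6) = 1.229
  β = (-4 - (1)·1.229 - (-3)·1.087) / (7) = -0.281
  γ = (11 - (2)·1.229 - (3)·-0.281) / (9) = 1.043
Residual b − A·x = (0.455, -0.133, -0.002); ∞-norm = 0.455

0.455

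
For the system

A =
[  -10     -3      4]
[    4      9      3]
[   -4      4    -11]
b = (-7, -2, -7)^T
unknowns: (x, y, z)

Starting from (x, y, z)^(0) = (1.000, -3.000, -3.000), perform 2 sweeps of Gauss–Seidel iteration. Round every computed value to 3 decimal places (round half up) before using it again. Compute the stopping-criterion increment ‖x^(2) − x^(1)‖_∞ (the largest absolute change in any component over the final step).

1.416

Iteration 1:
  x = (-7 - (-3)·-3.000 - (4)·-3.000) / (-10) = 0.400
  y = (-2 - (4)·0.400 - (3)·-3.000) / (9) = 0.600
  z = (-7 - (-4)·0.400 - (4)·0.600) / (-11) = 0.709
Iteration 2:
  x = (-7 - (-3)·0.600 - (4)·0.709) / (-10) = 0.804
  y = (-2 - (4)·0.804 - (3)·0.709) / (9) = -0.816
  z = (-7 - (-4)·0.804 - (4)·-0.816) / (-11) = 0.047
Change: (0.404, -1.416, -0.662) → max |·| = 1.416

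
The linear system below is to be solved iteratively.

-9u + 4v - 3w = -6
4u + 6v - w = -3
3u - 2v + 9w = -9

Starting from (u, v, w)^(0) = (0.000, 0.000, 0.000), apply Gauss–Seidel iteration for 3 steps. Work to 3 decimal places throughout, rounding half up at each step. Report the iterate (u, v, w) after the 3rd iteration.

(0.628, -1.171, -1.470)

Iteration 1:
  u = (-6 - (4)·0.000 - (-3)·0.000) / (-9) = 0.667
  v = (-3 - (4)·0.667 - (-1)·0.000) / (6) = -0.945
  w = (-9 - (3)·0.667 - (-2)·-0.945) / (9) = -1.432
Iteration 2:
  u = (-6 - (4)·-0.945 - (-3)·-1.432) / (-9) = 0.724
  v = (-3 - (4)·0.724 - (-1)·-1.432) / (6) = -1.221
  w = (-9 - (3)·0.724 - (-2)·-1.221) / (9) = -1.513
Iteration 3:
  u = (-6 - (4)·-1.221 - (-3)·-1.513) / (-9) = 0.628
  v = (-3 - (4)·0.628 - (-1)·-1.513) / (6) = -1.171
  w = (-9 - (3)·0.628 - (-2)·-1.171) / (9) = -1.470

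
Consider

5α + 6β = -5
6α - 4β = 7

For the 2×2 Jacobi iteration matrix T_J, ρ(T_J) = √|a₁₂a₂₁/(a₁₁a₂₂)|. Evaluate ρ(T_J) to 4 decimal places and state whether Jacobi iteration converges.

a₁₂a₂₁/(a₁₁a₂₂) = (6)·(6) / ((5)·(-4)) = -1.800000
ρ = √|-1.800000| = √1.800000 = 1.3416
ρ > 1, so Jacobi diverges

1.3416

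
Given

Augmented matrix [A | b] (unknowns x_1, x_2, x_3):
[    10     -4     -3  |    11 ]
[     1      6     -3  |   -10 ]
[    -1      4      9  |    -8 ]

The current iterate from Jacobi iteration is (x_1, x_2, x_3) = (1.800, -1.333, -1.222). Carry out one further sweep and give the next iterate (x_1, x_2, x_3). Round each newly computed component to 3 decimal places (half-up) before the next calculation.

(0.200, -2.578, -0.096)

One sweep:
  x_1 = (11 - (-4)·-1.333 - (-3)·-1.222) / (10) = 0.200
  x_2 = (-10 - (1)·1.800 - (-3)·-1.222) / (6) = -2.578
  x_3 = (-8 - (-1)·1.800 - (4)·-1.333) / (9) = -0.096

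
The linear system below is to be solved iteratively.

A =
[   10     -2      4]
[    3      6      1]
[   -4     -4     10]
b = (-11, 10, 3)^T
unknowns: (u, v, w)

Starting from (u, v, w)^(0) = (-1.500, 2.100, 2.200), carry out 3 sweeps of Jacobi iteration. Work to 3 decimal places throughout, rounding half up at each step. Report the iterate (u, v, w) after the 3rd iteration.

Iteration 1:
  u = (-11 - (-2)·2.100 - (4)·2.200) / (10) = -1.560
  v = (10 - (3)·-1.500 - (1)·2.200) / (6) = 2.050
  w = (3 - (-4)·-1.500 - (-4)·2.100) / (10) = 0.540
Iteration 2:
  u = (-11 - (-2)·2.050 - (4)·0.540) / (10) = -0.906
  v = (10 - (3)·-1.560 - (1)·0.540) / (6) = 2.357
  w = (3 - (-4)·-1.560 - (-4)·2.050) / (10) = 0.496
Iteration 3:
  u = (-11 - (-2)·2.357 - (4)·0.496) / (10) = -0.827
  v = (10 - (3)·-0.906 - (1)·0.496) / (6) = 2.037
  w = (3 - (-4)·-0.906 - (-4)·2.357) / (10) = 0.880

(-0.827, 2.037, 0.880)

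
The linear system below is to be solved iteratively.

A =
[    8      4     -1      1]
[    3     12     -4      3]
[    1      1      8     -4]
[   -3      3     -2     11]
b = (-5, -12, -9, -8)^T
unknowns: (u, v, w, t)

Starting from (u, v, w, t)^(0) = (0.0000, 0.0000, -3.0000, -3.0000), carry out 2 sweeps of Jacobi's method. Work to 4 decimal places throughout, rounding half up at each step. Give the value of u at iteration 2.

-0.1690

Iteration 1:
  u = (-5 - (4)·0.0000 - (-1)·-3.0000 - (1)·-3.0000) / (8) = -0.6250
  v = (-12 - (3)·0.0000 - (-4)·-3.0000 - (3)·-3.0000) / (12) = -1.2500
  w = (-9 - (1)·0.0000 - (1)·0.0000 - (-4)·-3.0000) / (8) = -2.6250
  t = (-8 - (-3)·0.0000 - (3)·0.0000 - (-2)·-3.0000) / (11) = -1.2727
Iteration 2:
  u = (-5 - (4)·-1.2500 - (-1)·-2.6250 - (1)·-1.2727) / (8) = -0.1690
  v = (-12 - (3)·-0.6250 - (-4)·-2.6250 - (3)·-1.2727) / (12) = -1.4006
  w = (-9 - (1)·-0.6250 - (1)·-1.2500 - (-4)·-1.2727) / (8) = -1.5270
  t = (-8 - (-3)·-0.6250 - (3)·-1.2500 - (-2)·-2.6250) / (11) = -1.0341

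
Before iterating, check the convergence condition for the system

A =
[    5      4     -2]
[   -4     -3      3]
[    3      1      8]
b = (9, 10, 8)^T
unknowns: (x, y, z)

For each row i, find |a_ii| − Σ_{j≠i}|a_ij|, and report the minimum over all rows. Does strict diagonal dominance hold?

-4

row 1: |5| − (4+2) = -1
row 2: |-3| − (4+3) = -4
row 3: |8| − (3+1) = 4
minimum over rows = -4 → not strictly diagonally dominant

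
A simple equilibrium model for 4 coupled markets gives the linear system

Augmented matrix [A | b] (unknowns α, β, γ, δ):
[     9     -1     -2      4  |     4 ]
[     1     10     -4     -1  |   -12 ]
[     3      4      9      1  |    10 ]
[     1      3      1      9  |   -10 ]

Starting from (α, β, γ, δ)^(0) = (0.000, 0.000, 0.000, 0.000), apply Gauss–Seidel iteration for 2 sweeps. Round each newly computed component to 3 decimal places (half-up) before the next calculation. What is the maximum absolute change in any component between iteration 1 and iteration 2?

0.605

Iteration 1:
  α = (4 - (-1)·0.000 - (-2)·0.000 - (4)·0.000) / (9) = 0.444
  β = (-12 - (1)·0.444 - (-4)·0.000 - (-1)·0.000) / (10) = -1.244
  γ = (10 - (3)·0.444 - (4)·-1.244 - (1)·0.000) / (9) = 1.516
  δ = (-10 - (1)·0.444 - (3)·-1.244 - (1)·1.516) / (9) = -0.914
Iteration 2:
  α = (4 - (-1)·-1.244 - (-2)·1.516 - (4)·-0.914) / (9) = 1.049
  β = (-12 - (1)·1.049 - (-4)·1.516 - (-1)·-0.914) / (10) = -0.790
  γ = (10 - (3)·1.049 - (4)·-0.790 - (1)·-0.914) / (9) = 1.214
  δ = (-10 - (1)·1.049 - (3)·-0.790 - (1)·1.214) / (9) = -1.099
Change: (0.605, 0.454, -0.302, -0.185) → max |·| = 0.605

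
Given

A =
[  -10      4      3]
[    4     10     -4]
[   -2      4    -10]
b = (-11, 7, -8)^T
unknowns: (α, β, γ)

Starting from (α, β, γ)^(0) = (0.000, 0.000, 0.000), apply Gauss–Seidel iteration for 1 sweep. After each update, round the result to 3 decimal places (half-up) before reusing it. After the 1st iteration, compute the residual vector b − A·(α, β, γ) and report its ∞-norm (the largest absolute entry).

Iteration 1:
  α = (-11 - (4)·0.000 - (3)·0.000) / (-10) = 1.100
  β = (7 - (4)·1.100 - (-4)·0.000) / (10) = 0.260
  γ = (-8 - (-2)·1.100 - (4)·0.260) / (-10) = 0.684
Residual b − A·x = (-3.092, 2.736, 0.000); ∞-norm = 3.092

3.092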